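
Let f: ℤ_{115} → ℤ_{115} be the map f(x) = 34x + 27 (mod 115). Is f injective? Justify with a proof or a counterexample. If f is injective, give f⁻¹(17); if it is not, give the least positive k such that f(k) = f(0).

20

Recall that f is injective if f(a) = f(b) implies a = b.
If f(a) = f(b), then 34a ≡ 34b (mod 115). Because gcd(34, 115) = 1, we may cancel 34 to get a ≡ b (mod 115).
So f is injective.
We now compute 34⁻¹ mod 115 explicitly. Euclid's algorithm: 115 = 3·34 + 13, 34 = 2·13 + 8, 13 = 1·8 + 5, 8 = 1·5 + 3, 5 = 1·3 + 2, 3 = 1·2 + 1; back-substituting gives 1 = 44·34 − 13·115, so 34⁻¹ ≡ 44 (mod 115).
Since f is injective, we find f⁻¹(17): we need 34x ≡ 17 − 27 ≡ 105 (mod 115). Using 34⁻¹ = 44: x ≡ 44·105 = 4620 = 40·115 + 20, so x = 20.
Check: f(20) = 34·20 + 27 = 707 = 6·115 + 17 ≡ 17 (mod 115).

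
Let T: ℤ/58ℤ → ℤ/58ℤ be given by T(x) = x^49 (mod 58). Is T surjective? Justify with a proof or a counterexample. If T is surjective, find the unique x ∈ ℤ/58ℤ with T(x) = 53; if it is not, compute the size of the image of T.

10

T(4): Repeated squaring mod 58: 4^1 ≡ 4, 4^2 ≡ 4² = 16, 4^4 ≡ 16² = 256 ≡ 24, 4^8 ≡ 24² = 576 ≡ 54, 4^16 ≡ 54² = 2916 ≡ 16, 4^32 ≡ 16² = 256 ≡ 24. Since 49 = 32 + 16 + 1, 4^49 ≡ 24·16·4: 24·16 = 384 ≡ 36, then 36·4 = 144 ≡ 28. So 4^49 ≡ 28 (mod 58).
T(6): Repeated squaring mod 58: 6^1 ≡ 6, 6^2 ≡ 6² = 36, 6^4 ≡ 36² = 1296 ≡ 20, 6^8 ≡ 20² = 400 ≡ 52, 6^16 ≡ 52² = 2704 ≡ 36, 6^32 ≡ 36² = 1296 ≡ 20. Since 49 = 32 + 16 + 1, 6^49 ≡ 20·36·6: 20·36 = 720 ≡ 24, then 24·6 = 144 ≡ 28. So 6^49 ≡ 28 (mod 58).
So T(4) = T(6) = 28 while 4 ≠ 6, therefore T is not injective.
A non-injective map from the 58-element set ℤ/58ℤ to itself takes at most 57 distinct values, so it cannot be surjective. So T is not surjective.
Since T is not surjective, we determine |image(T)|. Computing x^49 mod 58 for each x (by repeated squaring, reducing mod 58 at every step), the values T(0), T(1), …, T(57) are: 0, 1, 46, 17, 28, 57, 28, 1, 12, 57, 12, 17, 12, 57, 46, 41, 30, 17, 12, 17, 30, 17, 28, 1, 30, 1, 12, 41, 28, 29, 30, 17, 46, 57, 28, 57, 30, 41, 28, 41, 46, 41, 28, 17, 12, 1, 46, 41, 46, 1, 46, 57, 30, 1, 30, 41, 12, 57.
The distinct values are {0, 1, 12, 17, 28, 29, 30, 41, 46, 57}; there are 10 of them.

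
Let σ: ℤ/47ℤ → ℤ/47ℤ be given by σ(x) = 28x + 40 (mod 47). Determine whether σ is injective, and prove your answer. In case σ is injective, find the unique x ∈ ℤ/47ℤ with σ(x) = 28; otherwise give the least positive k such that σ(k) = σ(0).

If σ(u) = σ(v), then 28u ≡ 28v (mod 47). Because gcd(28, 47) = 1, we may cancel 28 to get u ≡ v (mod 47).
Therefore σ is injective.
We now compute 28⁻¹ mod 47 explicitly. Euclid's algorithm: 47 = 1·28 + 19, 28 = 1·19 + 9, 19 = 2·9 + 1; back-substituting gives 1 = 42·28 − 25·47, so 28⁻¹ ≡ 42 (mod 47).
Since σ is injective, we compute σ⁻¹(28): solve 28x + 40 ≡ 28 (mod 47), i.e. 28x ≡ 35 (mod 47).
Multiplying by 28⁻¹ = 42 gives x ≡ 42·35 = 1470 = 31·47 + 13 ≡ 13 (mod 47).
Check: σ(13) = 28·13 + 40 = 404 = 8·47 + 28 ≡ 28 (mod 47).

13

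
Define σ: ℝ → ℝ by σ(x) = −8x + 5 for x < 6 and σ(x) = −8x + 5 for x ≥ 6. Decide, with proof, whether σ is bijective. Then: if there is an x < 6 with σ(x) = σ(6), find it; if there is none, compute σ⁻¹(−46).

51/8

Both pieces are strictly decreasing (slopes −8 and −8), so each is injective on its own interval.
The left piece maps (−∞, 6) onto (−43, ∞); the right piece maps [6, ∞) onto (−∞, −43].
Since −43 = −43, the images partition ℝ: σ is injective and surjective, hence bijective.
Because the two images are disjoint, no x < 6 has σ(x) = σ(6), so we compute σ⁻¹(−46): −46 lies in (−∞, −43], so solve −8x + 5 = −46: x = (−46 − 5)/(−8) = 51/8.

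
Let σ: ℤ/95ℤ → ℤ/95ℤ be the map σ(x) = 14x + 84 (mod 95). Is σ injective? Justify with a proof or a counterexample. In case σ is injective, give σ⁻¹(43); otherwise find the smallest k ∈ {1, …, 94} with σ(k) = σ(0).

31

By definition, injectivity means: for all a, b in the domain, σ(a) = σ(b) implies a = b.
If σ(a) = σ(b), then 14a ≡ 14b (mod 95). Because gcd(14, 95) = 1, we may cancel 14 to get a ≡ b (mod 95).
Thus σ is injective.
We now compute 14⁻¹ mod 95 explicitly. Euclid's algorithm: 95 = 6·14 + 11, 14 = 1·11 + 3, 11 = 3·3 + 2, 3 = 1·2 + 1; back-substituting gives 1 = 34·14 − 5·95, so 14⁻¹ ≡ 34 (mod 95).
Since σ is injective, we find σ⁻¹(43): we need 14x ≡ 43 − 84 ≡ 54 (mod 95). Using 14⁻¹ = 34: x ≡ 34·54 = 1836 = 19·95 + 31, so x = 31.
Check: σ(31) = 14·31 + 84 = 518 = 5·95 + 43 ≡ 43 (mod 95).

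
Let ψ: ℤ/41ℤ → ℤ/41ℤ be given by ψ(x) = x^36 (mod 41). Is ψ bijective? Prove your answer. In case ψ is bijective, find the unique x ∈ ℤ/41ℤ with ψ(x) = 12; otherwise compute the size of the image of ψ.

11

ψ(4): Repeated squaring mod 41: 4^1 ≡ 4, 4^2 ≡ 4² = 16, 4^4 ≡ 16² = 256 ≡ 10, 4^8 ≡ 10² = 100 ≡ 18, 4^16 ≡ 18² = 324 ≡ 37, 4^32 ≡ 37² = 1369 ≡ 16. Since 36 = 32 + 4, 4^36 ≡ 16·10: 16·10 = 160 ≡ 37. So 4^36 ≡ 37 (mod 41).
ψ(5): Repeated squaring mod 41: 5^1 ≡ 5, 5^2 ≡ 5² = 25, 5^4 ≡ 25² = 625 ≡ 10, 5^8 ≡ 10² = 100 ≡ 18, 5^16 ≡ 18² = 324 ≡ 37, 5^32 ≡ 37² = 1369 ≡ 16. Since 36 = 32 + 4, 5^36 ≡ 16·10: 16·10 = 160 ≡ 37. So 5^36 ≡ 37 (mod 41).
So ψ(4) = ψ(5) = 37 while 4 ≠ 5, thus ψ is not injective, hence not bijective.
Since ψ is not bijective, we determine |image(ψ)|. Computing x^36 mod 41 for each x (by repeated squaring, reducing mod 41 at every step), the values ψ(0), ψ(1), …, ψ(40) are: 0, 1, 18, 40, 37, 37, 23, 25, 10, 1, 10, 31, 4, 23, 40, 4, 16, 31, 18, 25, 16, 16, 25, 18, 31, 16, 4, 40, 23, 4, 31, 10, 1, 10, 25, 23, 37, 37, 40, 18, 1.
The distinct values are {0, 1, 4, 10, 16, 18, 23, 25, 31, 37, 40}; there are 11 of them.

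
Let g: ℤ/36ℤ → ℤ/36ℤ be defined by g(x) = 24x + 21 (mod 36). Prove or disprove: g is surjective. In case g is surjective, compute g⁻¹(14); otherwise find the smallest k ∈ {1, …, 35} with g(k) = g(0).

By definition, g is surjective if every y in the codomain equals g(x) for some x in the domain.
Since gcd(24, 36) = 12, we have 24x ≡ 0 (mod 12) for all x, so g(x) ≡ 9 (mod 12).
But 0 ≢ 9 (mod 12), so 0 ∈ ℤ/36ℤ has no preimage. Thus g is not surjective.
Since g is not surjective, we find the least positive k with g(k) = g(0): this means 24k ≡ 0 (mod 36), i.e. 36 ∣ 24k. Since gcd(24, 36) = 12, dividing through by 12 this holds exactly when 3 ∣ 2k, and as gcd(2, 3) = 1, exactly when 3 ∣ k.
The smallest positive such k is 3.

3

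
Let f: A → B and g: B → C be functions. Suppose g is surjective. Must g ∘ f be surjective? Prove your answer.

No. Take A = {0}, B = C = {0, 1, 2}, f(0) = 0, and g = identity (surjective).
Then (g ∘ f)(0) = 0, and 2 ∈ C has no preimage under g ∘ f, so g ∘ f is not surjective.

not surjective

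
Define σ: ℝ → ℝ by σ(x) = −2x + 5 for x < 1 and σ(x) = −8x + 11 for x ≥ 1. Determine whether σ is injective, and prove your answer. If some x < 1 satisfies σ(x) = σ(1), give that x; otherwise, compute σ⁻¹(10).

-5/2

Both pieces are strictly decreasing (slopes −2 and −8), so each is injective on its own interval.
The left piece maps (−∞, 1) onto (3, ∞); the right piece maps [1, ∞) onto (−∞, 3].
These images are disjoint, so no value is attained by both pieces. Hence σ is injective.
Because the two images are disjoint, no x < 1 has σ(x) = σ(1), so we compute σ⁻¹(10): 10 lies in (3, ∞), so solve −2x + 5 = 10: x = (10 − 5)/(−2) = −5/2.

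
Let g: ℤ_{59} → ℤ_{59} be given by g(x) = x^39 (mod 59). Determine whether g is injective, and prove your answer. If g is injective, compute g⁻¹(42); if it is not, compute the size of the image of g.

Since 59 is prime, the nonzero elements of ℤ_{59} form a cyclic group of order 58.
As gcd(39, 58) = 1, raising to the 39th power is a bijection on this group: if s^39 ≡ t^39 then (st^{−1})^39 = 1, and the only element of order dividing gcd(39, 58) = 1 is 1, so s = t.
With g(0) = 0 this makes g injective on all of ℤ_{59}, hence bijective (finite equal-size domain and codomain). In particular g is injective.
Since g is injective, we find the preimage of 42. The inverse of x ↦ x^39 on (ℤ_{59})^× is x ↦ x^3, because 39·3 = 117 = 2·58 + 1 ≡ 1 (mod 58) and x^{58} = 1 for x ≠ 0 (Fermat). So g⁻¹(42) = 42^3 mod 59.
Repeated squaring mod 59: 42^1 ≡ 42, 42^2 ≡ 42² = 1764 ≡ 53. Since 3 = 2 + 1, 42^3 ≡ 53·42: 53·42 = 2226 ≡ 43. So 42^3 ≡ 43 (mod 59).
Hence g⁻¹(42) = 43.

43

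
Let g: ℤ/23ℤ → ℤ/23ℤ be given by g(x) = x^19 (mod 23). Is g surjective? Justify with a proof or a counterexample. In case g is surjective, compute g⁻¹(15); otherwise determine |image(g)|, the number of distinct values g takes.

11

Since 23 is prime, the nonzero elements of ℤ/23ℤ form a cyclic group of order 22.
As gcd(19, 22) = 1, raising to the 19th power is a bijection on this group: if x_1^19 ≡ x_2^19 then (x_1x_2^{−1})^19 = 1, and the only element of order dividing gcd(19, 22) = 1 is 1, so x_1 = x_2.
With g(0) = 0 this makes g injective on all of ℤ/23ℤ, hence bijective (finite equal-size domain and codomain). In particular g is surjective.
Since g is surjective, we find the preimage of 15. The inverse of x ↦ x^19 on (ℤ/23ℤ)^× is x ↦ x^7, because 19·7 = 133 = 6·22 + 1 ≡ 1 (mod 22) and x^{22} = 1 for x ≠ 0 (Fermat). So g⁻¹(15) = 15^7 mod 23.
Repeated squaring mod 23: 15^1 ≡ 15, 15^2 ≡ 15² = 225 ≡ 18, 15^4 ≡ 18² = 324 ≡ 2. Since 7 = 4 + 2 + 1, 15^7 ≡ 2·18·15: 2·18 = 36 ≡ 13, then 13·15 = 195 ≡ 11. So 15^7 ≡ 11 (mod 23).
Hence g⁻¹(15) = 11.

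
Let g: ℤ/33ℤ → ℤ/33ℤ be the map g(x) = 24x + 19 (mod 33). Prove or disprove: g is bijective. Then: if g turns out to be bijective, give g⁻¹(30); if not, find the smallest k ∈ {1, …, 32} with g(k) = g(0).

We have gcd(24, 33) = 3 > 1. Taking a = 0 and b = 11: g(0) = 19 and g(11) = 24·11 + 19 = 283 ≡ 19 (mod 33).
So g(0) = g(11) while 0 ≠ 11, so g is not injective, hence not bijective.
Since g is not bijective, we find the least positive k with g(k) = g(0): this means 24k ≡ 0 (mod 33), i.e. 33 ∣ 24k. Since gcd(24, 33) = 3, dividing through by 3 this holds exactly when 11 ∣ 8k, and as gcd(8, 11) = 1, exactly when 11 ∣ k.
The smallest positive such k is 11.

11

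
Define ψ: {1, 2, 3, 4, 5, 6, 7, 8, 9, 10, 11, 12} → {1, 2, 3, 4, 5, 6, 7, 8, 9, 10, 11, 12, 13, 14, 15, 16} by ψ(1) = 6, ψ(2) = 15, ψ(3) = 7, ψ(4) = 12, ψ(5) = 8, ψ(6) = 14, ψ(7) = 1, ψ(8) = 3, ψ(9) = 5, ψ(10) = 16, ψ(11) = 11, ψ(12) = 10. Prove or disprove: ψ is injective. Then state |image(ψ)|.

The values ψ(1), …, ψ(12) are 6, 15, 7, 12, 8, 14, 1, 3, 5, 16, 11, 10 — all distinct.
So ψ(a) = ψ(b) only when a = b, and ψ is injective.
The image of ψ is {1, 3, 5, 6, 7, 8, 10, 11, 12, 14, 15, 16}, which has 12 elements.

12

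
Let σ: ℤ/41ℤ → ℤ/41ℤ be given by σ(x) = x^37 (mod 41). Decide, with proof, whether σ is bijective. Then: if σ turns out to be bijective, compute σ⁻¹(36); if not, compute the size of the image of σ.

Since 41 is prime, the nonzero elements of ℤ/41ℤ form a cyclic group of order 40.
As gcd(37, 40) = 1, raising to the 37th power is a bijection on this group: if x_1^37 ≡ x_2^37 then (x_1x_2^{−1})^37 = 1, and the only element of order dividing gcd(37, 40) = 1 is 1, so x_1 = x_2.
With σ(0) = 0 this makes σ injective on all of ℤ/41ℤ, hence bijective (finite equal-size domain and codomain). In particular σ is bijective.
Since σ is bijective, we find the preimage of 36. The inverse of x ↦ x^37 on (ℤ/41ℤ)^× is x ↦ x^13, because 37·13 = 481 = 12·40 + 1 ≡ 1 (mod 40) and x^{40} = 1 for x ≠ 0 (Fermat). So σ⁻¹(36) = 36^13 mod 41.
Repeated squaring mod 41: 36^1 ≡ 36, 36^2 ≡ 36² = 1296 ≡ 25, 36^4 ≡ 25² = 625 ≡ 10, 36^8 ≡ 10² = 100 ≡ 18. Since 13 = 8 + 4 + 1, 36^13 ≡ 18·10·36: 18·10 = 180 ≡ 16, then 16·36 = 576 ≡ 2. So 36^13 ≡ 2 (mod 41).
Hence σ⁻¹(36) = 2.

2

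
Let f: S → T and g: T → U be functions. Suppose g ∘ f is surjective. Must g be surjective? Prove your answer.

Let c ∈ U. Since g ∘ f is surjective, some a ∈ S has g(f(a)) = c. Then b = f(a) ∈ T satisfies g(b) = c. So g is surjective.

surjective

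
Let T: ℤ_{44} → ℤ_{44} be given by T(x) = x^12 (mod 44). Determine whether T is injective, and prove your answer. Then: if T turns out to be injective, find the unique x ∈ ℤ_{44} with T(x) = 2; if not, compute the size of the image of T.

12

T(10): Repeated squaring mod 44: 10^1 ≡ 10, 10^2 ≡ 10² = 100 ≡ 12, 10^4 ≡ 12² = 144 ≡ 12, 10^8 ≡ 12² = 144 ≡ 12. Since 12 = 8 + 4, 10^12 ≡ 12·12: 12·12 = 144 ≡ 12. So 10^12 ≡ 12 (mod 44).
T(12): Repeated squaring mod 44: 12^1 ≡ 12, 12^2 ≡ 12² = 144 ≡ 12, 12^4 ≡ 12² = 144 ≡ 12, 12^8 ≡ 12² = 144 ≡ 12. Since 12 = 8 + 4, 12^12 ≡ 12·12: 12·12 = 144 ≡ 12. So 12^12 ≡ 12 (mod 44).
So T(10) = T(12) = 12 while 10 ≠ 12, thus T is not injective.
Since T is not injective, we determine |image(T)|. Computing x^12 mod 44 for each x (by repeated squaring, reducing mod 44 at every step), the values T(0), T(1), …, T(43) are: 0, 1, 4, 9, 16, 25, 36, 5, 20, 37, 12, 33, 12, 37, 20, 5, 36, 25, 16, 9, 4, 1, 0, 1, 4, 9, 16, 25, 36, 5, 20, 37, 12, 33, 12, 37, 20, 5, 36, 25, 16, 9, 4, 1.
The distinct values are {0, 1, 4, 5, 9, 12, 16, 20, 25, 33, 36, 37}; there are 12 of them.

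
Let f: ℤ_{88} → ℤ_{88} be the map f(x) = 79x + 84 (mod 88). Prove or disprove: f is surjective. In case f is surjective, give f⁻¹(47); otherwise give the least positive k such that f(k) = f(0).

By definition, f is surjective if every y in the codomain equals f(x) for some x in the domain.
Since gcd(79, 88) = 1, 79 is invertible modulo 88. Euclid's algorithm: 88 = 1·79 + 9, 79 = 8·9 + 7, 9 = 1·7 + 2, 7 = 3·2 + 1; back-substituting gives 1 = 39·79 − 35·88, so 79⁻¹ ≡ 39 (mod 88).
For any y ∈ ℤ_{88}, x = 39(y − 84) mod 88 satisfies f(x) = 79·39(y − 84) + 84 ≡ y (since 79·39 ≡ 1 mod 88). So every y has a preimage.
Thus f is surjective.
Since f is surjective, we compute f⁻¹(47): solve 79x + 84 ≡ 47 (mod 88), i.e. 79x ≡ 51 (mod 88).
Multiplying by 79⁻¹ = 39 gives x ≡ 39·51 = 1989 = 22·88 + 53 ≡ 53 (mod 88).
Check: f(53) = 79·53 + 84 = 4271 = 48·88 + 47 ≡ 47 (mod 88).

53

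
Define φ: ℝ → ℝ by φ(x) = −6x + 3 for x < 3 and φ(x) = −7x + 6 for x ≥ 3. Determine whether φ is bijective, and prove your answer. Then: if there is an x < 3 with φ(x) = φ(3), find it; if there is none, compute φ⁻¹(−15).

Both pieces are strictly decreasing (slopes −6 and −7), so each is injective on its own interval.
The left piece maps (−∞, 3) onto (−15, ∞); the right piece maps [3, ∞) onto (−∞, −15].
Since −15 = −15, the images partition ℝ: φ is injective and surjective, hence bijective.
Because the two images are disjoint, no x < 3 has φ(x) = φ(3), so we compute φ⁻¹(−15): −15 lies in (−∞, −15], so solve −7x + 6 = −15: x = (−15 − 6)/(−7) = 3.

3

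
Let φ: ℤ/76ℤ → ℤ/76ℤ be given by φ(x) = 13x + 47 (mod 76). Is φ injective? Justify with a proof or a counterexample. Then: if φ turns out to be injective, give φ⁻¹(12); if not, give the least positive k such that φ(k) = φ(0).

Suppose φ(a) = φ(b) in ℤ/76ℤ. Then 13a + 47 ≡ 13b + 47 (mod 76), thus 13(a − b) ≡ 0 (mod 76).
Since gcd(13, 76) = 1, 13 is invertible modulo 76, so a − b ≡ 0 (mod 76), i.e. a = b.
Hence φ is injective.
We now compute 13⁻¹ mod 76 explicitly. Euclid's algorithm: 76 = 5·13 + 11, 13 = 1·11 + 2, 11 = 5·2 + 1; back-substituting gives 1 = 41·13 − 7·76, so 13⁻¹ ≡ 41 (mod 76).
Since φ is injective, we compute φ⁻¹(12): solve 13x + 47 ≡ 12 (mod 76), i.e. 13x ≡ 41 (mod 76).
Multiplying by 13⁻¹ = 41 gives x ≡ 41·41 = 1681 = 22·76 + 9 ≡ 9 (mod 76).
Check: φ(9) = 13·9 + 47 = 164 = 2·76 + 12 ≡ 12 (mod 76).

9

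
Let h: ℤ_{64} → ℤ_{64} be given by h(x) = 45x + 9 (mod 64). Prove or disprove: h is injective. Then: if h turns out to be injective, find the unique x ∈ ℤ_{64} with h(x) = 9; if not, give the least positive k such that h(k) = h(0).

If h(a) = h(b), then 45a ≡ 45b (mod 64). Because gcd(45, 64) = 1, we may cancel 45 to get a ≡ b (mod 64).
Hence h is injective.
We now compute 45⁻¹ mod 64 explicitly. Euclid's algorithm: 64 = 1·45 + 19, 45 = 2·19 + 7, 19 = 2·7 + 5, 7 = 1·5 + 2, 5 = 2·2 + 1; back-substituting gives 1 = 37·45 − 26·64, so 45⁻¹ ≡ 37 (mod 64).
Since h is injective, we find h⁻¹(9): we need 45x ≡ 9 − 9 ≡ 0 (mod 64). Using 45⁻¹ = 37: x ≡ 37·0 = 0, so x = 0.
Check: h(0) = 45·0 + 9 = 9 ≡ 9 (mod 64).

0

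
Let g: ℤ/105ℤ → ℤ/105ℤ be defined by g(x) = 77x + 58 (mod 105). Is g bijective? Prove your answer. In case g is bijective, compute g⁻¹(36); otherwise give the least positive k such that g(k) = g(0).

15

Recall that g is injective if g(a) = g(b) implies a = b.
We have gcd(77, 105) = 7 > 1. Taking a = 0 and b = 15: g(0) = 58 and g(15) = 77·15 + 58 = 1213 ≡ 58 (mod 105).
So g(0) = g(15) while 0 ≠ 15, thus g is not injective, hence not bijective.
Since g is not bijective, we find the least positive k with g(k) = g(0): this means 77k ≡ 0 (mod 105), i.e. 105 ∣ 77k. Since gcd(77, 105) = 7, dividing through by 7 this holds exactly when 15 ∣ 11k, and as gcd(11, 15) = 1, exactly when 15 ∣ k.
The smallest positive such k is 15.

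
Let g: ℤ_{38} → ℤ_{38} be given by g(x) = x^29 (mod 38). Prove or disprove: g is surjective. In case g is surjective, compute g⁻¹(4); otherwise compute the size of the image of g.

Computing x^29 mod 38 for each x (by repeated squaring, reducing mod 38 at every step), the values g(0), g(1), …, g(37) are: 0, 1, 34, 29, 16, 25, 36, 11, 12, 5, 14, 7, 8, 21, 32, 3, 28, 23, 18, 19, 20, 15, 10, 35, 6, 17, 30, 31, 24, 33, 26, 27, 2, 13, 22, 9, 4, 37.
Every element of ℤ_{38} appears exactly once in this list, so g is a bijection, and in particular surjective.
Since g is surjective, we read off the preimage of 4 from the same table: g(36) = 4, so g⁻¹(4) = 36.

36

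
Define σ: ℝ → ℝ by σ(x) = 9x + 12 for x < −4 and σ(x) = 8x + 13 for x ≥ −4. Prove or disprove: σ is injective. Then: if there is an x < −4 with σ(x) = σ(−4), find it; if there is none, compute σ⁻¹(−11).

Both pieces are strictly increasing (slopes 9 and 8), so each is injective on its own interval.
The left piece maps (−∞, −4) onto (−∞, −24); the right piece maps [−4, ∞) onto [−19, ∞).
These images are disjoint, so no value is attained by both pieces. So σ is injective.
Because the two images are disjoint, no x < −4 has σ(x) = σ(−4), so we compute σ⁻¹(−11): −11 lies in [−19, ∞), so solve 8x + 13 = −11: x = (−11 − 13)/8 = −3.

-3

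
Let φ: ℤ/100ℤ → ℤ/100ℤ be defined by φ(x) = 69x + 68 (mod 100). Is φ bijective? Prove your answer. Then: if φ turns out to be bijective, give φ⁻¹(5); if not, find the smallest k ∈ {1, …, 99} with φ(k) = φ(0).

Recall that φ is injective when φ(a) = φ(b) forces a = b.
Suppose φ(a) = φ(b) in ℤ/100ℤ. Then 69a + 68 ≡ 69b + 68 (mod 100), hence 69(a − b) ≡ 0 (mod 100).
Since gcd(69, 100) = 1, 69 is invertible modulo 100, so a − b ≡ 0 (mod 100), i.e. a = b.
We now compute 69⁻¹ mod 100 explicitly. Euclid's algorithm: 100 = 1·69 + 31, 69 = 2·31 + 7, 31 = 4·7 + 3, 7 = 2·3 + 1; back-substituting gives 1 = 29·69 − 20·100, so 69⁻¹ ≡ 29 (mod 100).
Then y ↦ 29(y − 68) is a two-sided inverse to φ, so every y ∈ ℤ/100ℤ has a preimage.
Hence φ is bijective.
Since φ is bijective, we find φ⁻¹(5): we need 69x ≡ 5 − 68 ≡ 37 (mod 100). Using 69⁻¹ = 29: x ≡ 29·37 = 1073 = 10·100 + 73, so x = 73.
Check: φ(73) = 69·73 + 68 = 5105 = 51·100 + 5 ≡ 5 (mod 100).

73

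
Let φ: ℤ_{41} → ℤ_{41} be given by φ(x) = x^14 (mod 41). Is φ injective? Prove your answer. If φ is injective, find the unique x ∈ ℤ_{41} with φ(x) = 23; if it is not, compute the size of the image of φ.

φ(20): Repeated squaring mod 41: 20^1 ≡ 20, 20^2 ≡ 20² = 400 ≡ 31, 20^4 ≡ 31² = 961 ≡ 18, 20^8 ≡ 18² = 324 ≡ 37. Since 14 = 8 + 4 + 2, 20^14 ≡ 37·18·31: 37·18 = 666 ≡ 10, then 10·31 = 310 ≡ 23. So 20^14 ≡ 23 (mod 41).
φ(21): Repeated squaring mod 41: 21^1 ≡ 21, 21^2 ≡ 21² = 441 ≡ 31, 21^4 ≡ 31² = 961 ≡ 18, 21^8 ≡ 18² = 324 ≡ 37. Since 14 = 8 + 4 + 2, 21^14 ≡ 37·18·31: 37·18 = 666 ≡ 10, then 10·31 = 310 ≡ 23. So 21^14 ≡ 23 (mod 41).
So φ(20) = φ(21) = 23 while 20 ≠ 21, therefore φ is not injective.
Since φ is not injective, we determine |image(φ)|. Computing x^14 mod 41 for each x (by repeated squaring, reducing mod 41 at every step), the values φ(0), φ(1), …, φ(40) are: 0, 1, 25, 32, 10, 31, 21, 2, 4, 40, 37, 36, 33, 20, 9, 8, 18, 5, 16, 39, 23, 23, 39, 16, 5, 18, 8, 9, 20, 33, 36, 37, 40, 4, 2, 21, 31, 10, 32, 25, 1.
The distinct values are {0, 1, 2, 4, 5, 8, 9, 10, 16, 18, 20, 21, 23, 25, 31, 32, 33, 36, 37, 39, 40}; there are 21 of them.

21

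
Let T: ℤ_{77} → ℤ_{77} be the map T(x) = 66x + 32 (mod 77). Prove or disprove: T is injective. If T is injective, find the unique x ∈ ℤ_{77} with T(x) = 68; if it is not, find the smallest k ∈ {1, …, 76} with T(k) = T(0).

7

We have gcd(66, 77) = 11 > 1. Taking u = 0 and v = 7: T(0) = 32 and T(7) = 66·7 + 32 = 494 ≡ 32 (mod 77).
So T(0) = T(7) while 0 ≠ 7, hence T is not injective.
Since T is not injective, we find the least positive k with T(k) = T(0): this means 66k ≡ 0 (mod 77), i.e. 77 ∣ 66k. Since gcd(66, 77) = 11, dividing through by 11 this holds exactly when 7 ∣ 6k, and as gcd(6, 7) = 1, exactly when 7 ∣ k.
The smallest positive such k is 7.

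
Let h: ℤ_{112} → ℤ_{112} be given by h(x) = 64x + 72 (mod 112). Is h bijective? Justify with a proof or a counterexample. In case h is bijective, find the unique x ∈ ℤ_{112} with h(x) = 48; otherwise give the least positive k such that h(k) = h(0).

7

By definition, injectivity means: for all s, t in the domain, h(s) = h(t) implies s = t.
We have gcd(64, 112) = 16 > 1. Taking s = 0 and t = 7: h(0) = 72 and h(7) = 64·7 + 72 = 520 ≡ 72 (mod 112).
So h(0) = h(7) while 0 ≠ 7, therefore h is not injective, hence not bijective.
Since h is not bijective, we find the least positive k with h(k) = h(0): this means 64k ≡ 0 (mod 112), i.e. 112 ∣ 64k. Since gcd(64, 112) = 16, dividing through by 16 this holds exactly when 7 ∣ 4k, and as gcd(4, 7) = 1, exactly when 7 ∣ k.
The smallest positive such k is 7.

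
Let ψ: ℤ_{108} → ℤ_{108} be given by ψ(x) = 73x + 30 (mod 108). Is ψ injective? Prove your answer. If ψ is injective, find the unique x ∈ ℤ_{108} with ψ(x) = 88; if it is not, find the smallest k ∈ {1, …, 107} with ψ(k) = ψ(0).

Recall: injectivity means: for all a, b in the domain, ψ(a) = ψ(b) implies a = b.
If ψ(a) = ψ(b), then 73a ≡ 73b (mod 108). Because gcd(73, 108) = 1, we may cancel 73 to get a ≡ b (mod 108).
Hence ψ is injective.
We now compute 73⁻¹ mod 108 explicitly. Euclid's algorithm: 108 = 1·73 + 35, 73 = 2·35 + 3, 35 = 11·3 + 2, 3 = 1·2 + 1; back-substituting gives 1 = 37·73 − 25·108, so 73⁻¹ ≡ 37 (mod 108).
Since ψ is injective, we find ψ⁻¹(88): we need 73x ≡ 88 − 30 ≡ 58 (mod 108). Using 73⁻¹ = 37: x ≡ 37·58 = 2146 = 19·108 + 94, so x = 94.
Check: ψ(94) = 73·94 + 30 = 6892 = 63·108 + 88 ≡ 88 (mod 108).

94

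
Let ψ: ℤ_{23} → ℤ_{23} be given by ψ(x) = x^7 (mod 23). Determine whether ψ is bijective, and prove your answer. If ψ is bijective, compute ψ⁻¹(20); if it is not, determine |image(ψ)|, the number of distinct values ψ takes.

Since 23 is prime, the nonzero elements of ℤ_{23} form a cyclic group of order 22.
As gcd(7, 22) = 1, raising to the 7th power is a bijection on this group: if u^7 ≡ v^7 then (uv^{−1})^7 = 1, and the only element of order dividing gcd(7, 22) = 1 is 1, so u = v.
With ψ(0) = 0 this makes ψ injective on all of ℤ_{23}, hence bijective (finite equal-size domain and codomain). In particular ψ is bijective.
Since ψ is bijective, we find the preimage of 20. The inverse of x ↦ x^7 on (ℤ_{23})^× is x ↦ x^19, because 7·19 = 133 = 6·22 + 1 ≡ 1 (mod 22) and x^{22} = 1 for x ≠ 0 (Fermat). So ψ⁻¹(20) = 20^19 mod 23.
Repeated squaring mod 23: 20^1 ≡ 20, 20^2 ≡ 20² = 400 ≡ 9, 20^4 ≡ 9² = 81 ≡ 12, 20^8 ≡ 12² = 144 ≡ 6, 20^16 ≡ 6² = 36 ≡ 13. Since 19 = 16 + 2 + 1, 20^19 ≡ 13·9·20: 13·9 = 117 ≡ 2, then 2·20 = 40 ≡ 17. So 20^19 ≡ 17 (mod 23).
Hence ψ⁻¹(20) = 17.

17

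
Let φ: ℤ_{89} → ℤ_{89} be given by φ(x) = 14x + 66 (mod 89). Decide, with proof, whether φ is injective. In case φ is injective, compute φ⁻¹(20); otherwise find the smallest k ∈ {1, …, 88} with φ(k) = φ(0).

73

By definition, φ is injective when φ(a) = φ(b) forces a = b.
If φ(a) = φ(b), then 14a ≡ 14b (mod 89). Because gcd(14, 89) = 1, we may cancel 14 to get a ≡ b (mod 89).
Hence φ is injective.
We now compute 14⁻¹ mod 89 explicitly. Euclid's algorithm: 89 = 6·14 + 5, 14 = 2·5 + 4, 5 = 1·4 + 1; back-substituting gives 1 = 70·14 − 11·89, so 14⁻¹ ≡ 70 (mod 89).
Since φ is injective, we compute φ⁻¹(20): solve 14x + 66 ≡ 20 (mod 89), i.e. 14x ≡ 43 (mod 89).
Multiplying by 14⁻¹ = 70 gives x ≡ 70·43 = 3010 = 33·89 + 73 ≡ 73 (mod 89).
Check: φ(73) = 14·73 + 66 = 1088 = 12·89 + 20 ≡ 20 (mod 89).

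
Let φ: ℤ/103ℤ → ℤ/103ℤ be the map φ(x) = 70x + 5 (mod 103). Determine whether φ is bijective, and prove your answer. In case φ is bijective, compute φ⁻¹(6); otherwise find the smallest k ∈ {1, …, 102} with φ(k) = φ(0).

78

Suppose φ(x_1) = φ(x_2) in ℤ/103ℤ. Then 70x_1 + 5 ≡ 70x_2 + 5 (mod 103), hence 70(x_1 − x_2) ≡ 0 (mod 103).
Since gcd(70, 103) = 1, 70 is invertible modulo 103, therefore x_1 − x_2 ≡ 0 (mod 103), i.e. x_1 = x_2.
We now compute 70⁻¹ mod 103 explicitly. Euclid's algorithm: 103 = 1·70 + 33, 70 = 2·33 + 4, 33 = 8·4 + 1; back-substituting gives 1 = 78·70 − 53·103, so 70⁻¹ ≡ 78 (mod 103).
For any y ∈ ℤ/103ℤ, x = 78(y − 5) mod 103 satisfies φ(x) = 70·78(y − 5) + 5 ≡ y (since 70·78 ≡ 1 mod 103). So every y has a preimage.
Hence φ is bijective.
Since φ is bijective, we find φ⁻¹(6): we need 70x ≡ 6 − 5 ≡ 1 (mod 103). Using 70⁻¹ = 78: x ≡ 78·1 = 78, so x = 78.
Check: φ(78) = 70·78 + 5 = 5465 = 53·103 + 6 ≡ 6 (mod 103).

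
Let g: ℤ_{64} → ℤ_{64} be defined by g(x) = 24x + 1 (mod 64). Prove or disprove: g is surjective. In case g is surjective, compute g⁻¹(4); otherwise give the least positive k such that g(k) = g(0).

8

Since gcd(24, 64) = 8, we have 24x ≡ 0 (mod 8) for all x, so g(x) ≡ 1 (mod 8).
But 0 ≢ 1 (mod 8), so 0 ∈ ℤ_{64} has no preimage. Therefore g is not surjective.
Since g is not surjective, we find the least positive k with g(k) = g(0): this means 24k ≡ 0 (mod 64), i.e. 64 ∣ 24k. Since gcd(24, 64) = 8, dividing through by 8 this holds exactly when 8 ∣ 3k, and as gcd(3, 8) = 1, exactly when 8 ∣ k.
The smallest positive such k is 8.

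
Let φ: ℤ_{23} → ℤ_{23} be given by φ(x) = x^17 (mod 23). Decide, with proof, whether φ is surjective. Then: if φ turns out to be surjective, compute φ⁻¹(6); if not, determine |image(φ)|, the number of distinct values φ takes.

Since 23 is prime, the nonzero elements of ℤ_{23} form a cyclic group of order 22.
As gcd(17, 22) = 1, raising to the 17th power is a bijection on this group: if u^17 ≡ v^17 then (uv^{−1})^17 = 1, and the only element of order dividing gcd(17, 22) = 1 is 1, so u = v.
With φ(0) = 0 this makes φ injective on all of ℤ_{23}, hence bijective (finite equal-size domain and codomain). In particular φ is surjective.
Since φ is surjective, we find the preimage of 6. The inverse of x ↦ x^17 on (ℤ_{23})^× is x ↦ x^13, because 17·13 = 221 = 10·22 + 1 ≡ 1 (mod 22) and x^{22} = 1 for x ≠ 0 (Fermat). So φ⁻¹(6) = 6^13 mod 23.
Repeated squaring mod 23: 6^1 ≡ 6, 6^2 ≡ 6² = 36 ≡ 13, 6^4 ≡ 13² = 169 ≡ 8, 6^8 ≡ 8² = 64 ≡ 18. Since 13 = 8 + 4 + 1, 6^13 ≡ 18·8·6: 18·8 = 144 ≡ 6, then 6·6 = 36 ≡ 13. So 6^13 ≡ 13 (mod 23).
Hence φ⁻¹(6) = 13.

13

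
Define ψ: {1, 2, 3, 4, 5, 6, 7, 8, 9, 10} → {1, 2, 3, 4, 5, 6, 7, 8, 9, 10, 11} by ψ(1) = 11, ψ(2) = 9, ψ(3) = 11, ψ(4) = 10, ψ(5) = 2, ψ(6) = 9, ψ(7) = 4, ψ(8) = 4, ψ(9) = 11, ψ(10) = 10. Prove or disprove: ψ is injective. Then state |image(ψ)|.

5

ψ(1) = 11 = ψ(3) with 1 ≠ 3, so ψ is not injective.
The image of ψ is {2, 4, 9, 10, 11}, which has 5 elements.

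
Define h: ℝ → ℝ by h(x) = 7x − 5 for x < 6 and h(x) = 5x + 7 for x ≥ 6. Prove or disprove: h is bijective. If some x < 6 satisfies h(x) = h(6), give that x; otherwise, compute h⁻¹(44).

Both pieces are strictly increasing (slopes 7 and 5), so each is injective on its own interval.
The left piece maps (−∞, 6) onto (−∞, 37); the right piece maps [6, ∞) onto [37, ∞).
Since 37 = 37, the images partition ℝ: h is injective and surjective, hence bijective.
Because the two images are disjoint, no x < 6 has h(x) = h(6), so we compute h⁻¹(44): 44 lies in [37, ∞), so solve 5x + 7 = 44: x = (44 − 7)/5 = 37/5.

37/5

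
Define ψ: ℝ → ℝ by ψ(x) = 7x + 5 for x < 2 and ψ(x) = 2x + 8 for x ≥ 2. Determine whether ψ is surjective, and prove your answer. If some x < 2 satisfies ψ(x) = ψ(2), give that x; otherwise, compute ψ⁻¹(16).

1

Both pieces are strictly increasing (slopes 7 and 2), so each is injective on its own interval.
The left piece maps (−∞, 2) onto (−∞, 19); the right piece maps [2, ∞) onto [12, ∞).
The union (−∞, 19) ∪ [12, ∞) covers ℝ, so ψ is surjective.
For the follow-up: the images overlap, so an x < 2 with ψ(x) = ψ(2) exists. ψ(2) = 12; solving 7x + 5 = 12 for x < 2 gives x = (12 − 5)/7 = 1.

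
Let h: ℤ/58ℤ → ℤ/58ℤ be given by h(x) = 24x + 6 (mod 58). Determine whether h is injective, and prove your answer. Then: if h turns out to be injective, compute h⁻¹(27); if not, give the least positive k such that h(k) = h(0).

29

Recall that h is injective when h(x_1) = h(x_2) forces x_1 = x_2.
We have gcd(24, 58) = 2 > 1. Taking x_1 = 0 and x_2 = 29: h(0) = 6 and h(29) = 24·29 + 6 = 702 ≡ 6 (mod 58).
So h(0) = h(29) while 0 ≠ 29, therefore h is not injective.
Since h is not injective, we find the least positive k with h(k) = h(0): this means 24k ≡ 0 (mod 58), i.e. 58 ∣ 24k. Since gcd(24, 58) = 2, dividing through by 2 this holds exactly when 29 ∣ 12k, and as gcd(12, 29) = 1, exactly when 29 ∣ k.
The smallest positive such k is 29.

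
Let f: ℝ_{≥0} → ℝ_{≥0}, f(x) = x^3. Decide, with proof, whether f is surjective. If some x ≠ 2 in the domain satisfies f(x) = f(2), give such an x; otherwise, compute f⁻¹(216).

For any y ∈ ℝ_{≥0}, x = y^{1/3} ∈ ℝ_{≥0} gives f(x) = y, so f is surjective.
Since x ↦ x^3 is strictly increasing on ℝ_{≥0}, it is injective there, so no x ≠ 2 in the domain has f(x) = f(2). We therefore compute f⁻¹(216) = 216^{1/3} = 6 (indeed 6^3 = 216).

6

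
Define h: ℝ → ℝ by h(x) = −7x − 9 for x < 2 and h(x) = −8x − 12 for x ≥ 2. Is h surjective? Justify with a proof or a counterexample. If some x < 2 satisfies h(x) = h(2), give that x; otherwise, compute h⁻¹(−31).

Both pieces are strictly decreasing (slopes −7 and −8), so each is injective on its own interval.
The left piece maps (−∞, 2) onto (−23, ∞); the right piece maps [2, ∞) onto (−∞, −28].
The union (−23, ∞) ∪ (−∞, −28] omits the interval between −23 and −28; in particular −23 has no preimage. So h is not surjective.
Because the two images are disjoint, no x < 2 has h(x) = h(2), so we compute h⁻¹(−31): −31 lies in (−∞, −28], so solve −8x − 12 = −31: x = (−31 + 12)/(−8) = 19/8.

19/8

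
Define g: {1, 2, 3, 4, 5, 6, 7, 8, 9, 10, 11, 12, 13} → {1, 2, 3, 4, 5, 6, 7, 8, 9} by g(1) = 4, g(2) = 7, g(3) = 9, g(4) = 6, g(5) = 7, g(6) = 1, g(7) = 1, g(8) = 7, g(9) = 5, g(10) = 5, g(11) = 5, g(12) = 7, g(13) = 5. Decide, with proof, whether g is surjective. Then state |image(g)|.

No element maps to 2, so g is not surjective.
The image of g is {1, 4, 5, 6, 7, 9}, which has 6 elements.

6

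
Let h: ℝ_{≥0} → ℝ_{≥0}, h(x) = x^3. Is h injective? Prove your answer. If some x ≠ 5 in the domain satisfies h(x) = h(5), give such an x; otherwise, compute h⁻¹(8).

On ℝ_{≥0}, x ↦ x^3 is strictly increasing, so h(s) = h(t) forces s = t. Thus h is injective.
Since x ↦ x^3 is strictly increasing on ℝ_{≥0}, it is injective there, so no x ≠ 5 in the domain has h(x) = h(5). We therefore compute h⁻¹(8) = 8^{1/3} = 2 (indeed 2^3 = 8).

2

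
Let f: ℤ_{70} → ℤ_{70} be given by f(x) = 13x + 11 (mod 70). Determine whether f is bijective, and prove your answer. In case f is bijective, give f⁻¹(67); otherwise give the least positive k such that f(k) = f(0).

42

By definition, f is injective if f(a) = f(b) implies a = b.
Suppose f(a) = f(b) in ℤ_{70}. Then 13a + 11 ≡ 13b + 11 (mod 70), hence 13(a − b) ≡ 0 (mod 70).
Since gcd(13, 70) = 1, 13 is invertible modulo 70, therefore a − b ≡ 0 (mod 70), i.e. a = b.
We now compute 13⁻¹ mod 70 explicitly. Euclid's algorithm: 70 = 5·13 + 5, 13 = 2·5 + 3, 5 = 1·3 + 2, 3 = 1·2 + 1; back-substituting gives 1 = 27·13 − 5·70, so 13⁻¹ ≡ 27 (mod 70).
Then y ↦ 27(y − 11) is a two-sided inverse to f, so every y ∈ ℤ_{70} has a preimage.
Thus f is bijective.
Since f is bijective, we find f⁻¹(67): we need 13x ≡ 67 − 11 ≡ 56 (mod 70). Using 13⁻¹ = 27: x ≡ 27·56 = 1512 = 21·70 + 42, so x = 42.
Check: f(42) = 13·42 + 11 = 557 = 7·70 + 67 ≡ 67 (mod 70).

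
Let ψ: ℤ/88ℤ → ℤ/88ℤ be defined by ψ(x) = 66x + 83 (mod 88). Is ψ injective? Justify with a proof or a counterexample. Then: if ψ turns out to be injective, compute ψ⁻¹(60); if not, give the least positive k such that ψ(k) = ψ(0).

Recall that injectivity means: for all a, b in the domain, ψ(a) = ψ(b) implies a = b.
We have gcd(66, 88) = 22 > 1. Taking a = 0 and b = 4: ψ(0) = 83 and ψ(4) = 66·4 + 83 = 347 ≡ 83 (mod 88).
So ψ(0) = ψ(4) while 0 ≠ 4, therefore ψ is not injective.
Since ψ is not injective, we find the least positive k with ψ(k) = ψ(0): this means 66k ≡ 0 (mod 88), i.e. 88 ∣ 66k. Since gcd(66, 88) = 22, dividing through by 22 this holds exactly when 4 ∣ 3k, and as gcd(3, 4) = 1, exactly when 4 ∣ k.
The smallest positive such k is 4.

4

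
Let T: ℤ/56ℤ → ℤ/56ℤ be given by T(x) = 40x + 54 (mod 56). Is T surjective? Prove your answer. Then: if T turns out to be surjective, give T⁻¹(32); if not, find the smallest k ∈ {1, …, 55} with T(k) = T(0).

7

Since gcd(40, 56) = 8, we have 40x ≡ 0 (mod 8) for all x, so T(x) ≡ 6 (mod 8).
But 0 ≢ 6 (mod 8), so 0 ∈ ℤ/56ℤ has no preimage. Therefore T is not surjective.
Since T is not surjective, we find the least positive k with T(k) = T(0): this means 40k ≡ 0 (mod 56), i.e. 56 ∣ 40k. Since gcd(40, 56) = 8, dividing through by 8 this holds exactly when 7 ∣ 5k, and as gcd(5, 7) = 1, exactly when 7 ∣ k.
The smallest positive such k is 7.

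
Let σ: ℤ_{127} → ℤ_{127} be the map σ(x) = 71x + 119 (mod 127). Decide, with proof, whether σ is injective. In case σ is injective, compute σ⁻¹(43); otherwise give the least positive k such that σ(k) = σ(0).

By definition, injectivity means: for all u, v in the domain, σ(u) = σ(v) implies u = v.
Suppose σ(u) = σ(v) in ℤ_{127}. Then 71u + 119 ≡ 71v + 119 (mod 127), thus 71(u − v) ≡ 0 (mod 127).
Since gcd(71, 127) = 1, 71 is invertible modulo 127, therefore u − v ≡ 0 (mod 127), i.e. u = v.
Therefore σ is injective.
We now compute 71⁻¹ mod 127 explicitly. Euclid's algorithm: 127 = 1·71 + 56, 71 = 1·56 + 15, 56 = 3·15 + 11, 15 = 1·11 + 4, 11 = 2·4 + 3, 4 = 1·3 + 1; back-substituting gives 1 = 34·71 − 19·127, so 71⁻¹ ≡ 34 (mod 127).
Since σ is injective, we compute σ⁻¹(43): solve 71x + 119 ≡ 43 (mod 127), i.e. 71x ≡ 51 (mod 127).
Multiplying by 71⁻¹ = 34 gives x ≡ 34·51 = 1734 = 13·127 + 83 ≡ 83 (mod 127).
Check: σ(83) = 71·83 + 119 = 6012 = 47·127 + 43 ≡ 43 (mod 127).

83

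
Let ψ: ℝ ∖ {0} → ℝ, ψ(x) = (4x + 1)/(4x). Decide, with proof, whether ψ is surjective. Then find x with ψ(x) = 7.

1/24

If ψ(x) = 1, cross-multiplying gives 4(4x + 1) = 4(4x), which simplifies to 4 = 0 — false.  So 1 has no preimage and ψ is not surjective.
Solving ψ(x) = 7: cross-multiplying gives 4x + 1 = 7(4x), which rearranges to −24x = −1, so x = 1/24.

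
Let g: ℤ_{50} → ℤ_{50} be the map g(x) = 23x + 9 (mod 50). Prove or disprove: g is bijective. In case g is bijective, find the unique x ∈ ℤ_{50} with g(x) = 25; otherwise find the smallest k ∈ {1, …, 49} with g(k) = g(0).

42

Suppose g(a) = g(b) in ℤ_{50}. Then 23a + 9 ≡ 23b + 9 (mod 50), therefore 23(a − b) ≡ 0 (mod 50).
Since gcd(23, 50) = 1, 23 is invertible modulo 50, therefore a − b ≡ 0 (mod 50), i.e. a = b.
We now compute 23⁻¹ mod 50 explicitly. Euclid's algorithm: 50 = 2·23 + 4, 23 = 5·4 + 3, 4 = 1·3 + 1; back-substituting gives 1 = 37·23 − 17·50, so 23⁻¹ ≡ 37 (mod 50).
For any y ∈ ℤ_{50}, x = 37(y − 9) mod 50 satisfies g(x) = 23·37(y − 9) + 9 ≡ y (since 23·37 ≡ 1 mod 50). So every y has a preimage.
Hence g is bijective.
Since g is bijective, we find g⁻¹(25): we need 23x ≡ 25 − 9 ≡ 16 (mod 50). Using 23⁻¹ = 37: x ≡ 37·16 = 592 = 11·50 + 42, so x = 42.
Check: g(42) = 23·42 + 9 = 975 = 19·50 + 25 ≡ 25 (mod 50).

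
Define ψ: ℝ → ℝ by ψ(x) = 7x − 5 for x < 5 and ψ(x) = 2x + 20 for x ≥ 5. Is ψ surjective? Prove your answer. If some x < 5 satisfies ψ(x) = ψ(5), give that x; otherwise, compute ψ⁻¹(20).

25/7

Both pieces are strictly increasing (slopes 7 and 2), so each is injective on its own interval.
The left piece maps (−∞, 5) onto (−∞, 30); the right piece maps [5, ∞) onto [30, ∞).
These images together cover ℝ, so ψ is surjective.
Because the two images are disjoint, no x < 5 has ψ(x) = ψ(5), so we compute ψ⁻¹(20): 20 lies in (−∞, 30), so solve 7x − 5 = 20: x = (20 + 5)/7 = 25/7.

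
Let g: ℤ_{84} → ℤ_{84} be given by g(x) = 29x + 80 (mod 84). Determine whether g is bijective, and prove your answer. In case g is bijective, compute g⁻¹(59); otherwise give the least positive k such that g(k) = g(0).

63

If g(s) = g(t), then 29s ≡ 29t (mod 84). Because gcd(29, 84) = 1, we may cancel 29 to get s ≡ t (mod 84).
We now compute 29⁻¹ mod 84 explicitly. Euclid's algorithm: 84 = 2·29 + 26, 29 = 1·26 + 3, 26 = 8·3 + 2, 3 = 1·2 + 1; back-substituting gives 1 = 29·29 − 10·84, so 29⁻¹ ≡ 29 (mod 84).
For any y ∈ ℤ_{84}, x = 29(y − 80) mod 84 satisfies g(x) = 29·29(y − 80) + 80 ≡ y (since 29·29 ≡ 1 mod 84). So every y has a preimage.
So g is bijective.
Since g is bijective, we find g⁻¹(59): we need 29x ≡ 59 − 80 ≡ 63 (mod 84). Using 29⁻¹ = 29: x ≡ 29·63 = 1827 = 21·84 + 63, so x = 63.
Check: g(63) = 29·63 + 80 = 1907 = 22·84 + 59 ≡ 59 (mod 84).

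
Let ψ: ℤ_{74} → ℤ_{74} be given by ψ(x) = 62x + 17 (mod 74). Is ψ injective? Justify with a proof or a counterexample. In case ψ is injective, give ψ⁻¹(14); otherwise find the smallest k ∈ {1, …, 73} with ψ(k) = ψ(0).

By definition, injectivity means: for all x_1, x_2 in the domain, ψ(x_1) = ψ(x_2) implies x_1 = x_2.
We have gcd(62, 74) = 2 > 1. Taking x_1 = 0 and x_2 = 37: ψ(0) = 17 and ψ(37) = 62·37 + 17 = 2311 ≡ 17 (mod 74).
So ψ(0) = ψ(37) while 0 ≠ 37, thus ψ is not injective.
Since ψ is not injective, we find the least positive k with ψ(k) = ψ(0): this means 62k ≡ 0 (mod 74), i.e. 74 ∣ 62k. Since gcd(62, 74) = 2, dividing through by 2 this holds exactly when 37 ∣ 31k, and as gcd(31, 37) = 1, exactly when 37 ∣ k.
The smallest positive such k is 37.

37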